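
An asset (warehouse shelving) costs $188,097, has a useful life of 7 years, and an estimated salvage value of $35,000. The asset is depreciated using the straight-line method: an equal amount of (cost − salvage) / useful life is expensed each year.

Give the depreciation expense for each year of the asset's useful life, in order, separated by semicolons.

$21,871; $21,871; $21,871; $21,871; $21,871; $21,871; $21,871

Depreciable base = $188,097 − $35,000 = $153,097.
Annual expense = $153,097 / 7 = $21,871.
End of year 1: book value $166,226.
End of year 2: book value $144,355.
End of year 3: book value $122,484.
End of year 4: book value $100,613.
End of year 5: book value $78,742.
End of year 6: book value $56,871.
End of year 7: book value $35,000.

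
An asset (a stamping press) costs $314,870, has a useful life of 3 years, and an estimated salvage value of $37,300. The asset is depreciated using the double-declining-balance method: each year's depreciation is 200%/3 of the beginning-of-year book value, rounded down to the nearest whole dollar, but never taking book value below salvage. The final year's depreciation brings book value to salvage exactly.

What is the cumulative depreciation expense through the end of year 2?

$277,570

Depreciable base = $314,870 − $37,300 = $277,570.
Year 1: ⌊$314,870 × 200%/3⌋ = $209,913. Book value $104,957.
Year 2: ⌊$104,957 × 200%/3⌋ = $69,971, capped at $67,657. Book value $37,300.
Accumulated through year 2 = $314,870 − $37,300 = $277,570.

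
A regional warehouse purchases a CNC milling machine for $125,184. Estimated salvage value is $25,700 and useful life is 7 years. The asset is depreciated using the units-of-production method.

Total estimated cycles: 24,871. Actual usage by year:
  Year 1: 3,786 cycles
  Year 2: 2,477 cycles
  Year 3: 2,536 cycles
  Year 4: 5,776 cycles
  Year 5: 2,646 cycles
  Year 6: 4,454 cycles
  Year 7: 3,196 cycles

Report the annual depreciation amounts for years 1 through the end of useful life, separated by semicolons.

Depreciable base = $125,184 − $25,700 = $99,484.
Rate = $99,484 / 24,871 cycles = $4 per cycle.
Year 1: 3,786 × $4 = $15,144. Book value $110,040.
Year 2: 2,477 × $4 = $9,908. Book value $100,132.
Year 3: 2,536 × $4 = $10,144. Book value $89,988.
Year 4: 5,776 × $4 = $23,104. Book value $66,884.
Year 5: 2,646 × $4 = $10,584. Book value $56,300.
Year 6: 4,454 × $4 = $17,816. Book value $38,484.
Year 7: 3,196 × $4 = $12,784. Book value $25,700.

$15,144; $9,908; $10,144; $23,104; $10,584; $17,816; $12,784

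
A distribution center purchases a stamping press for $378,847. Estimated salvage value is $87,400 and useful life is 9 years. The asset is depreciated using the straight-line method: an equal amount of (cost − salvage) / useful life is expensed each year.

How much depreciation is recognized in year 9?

$32,383

Depreciable base = $378,847 − $87,400 = $291,447.
Annual expense = $291,447 / 9 = $32,383.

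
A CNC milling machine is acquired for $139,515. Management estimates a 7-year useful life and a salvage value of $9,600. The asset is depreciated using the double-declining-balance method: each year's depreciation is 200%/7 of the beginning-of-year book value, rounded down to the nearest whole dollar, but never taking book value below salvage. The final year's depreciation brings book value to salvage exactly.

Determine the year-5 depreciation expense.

$10,376

Depreciable base = $139,515 − $9,600 = $129,915.
Year 1: ⌊$139,515 × 200%/7⌋ = $39,861. Book value $99,654.
Year 2: ⌊$99,654 × 200%/7⌋ = $28,472. Book value $71,182.
Year 3: ⌊$71,182 × 200%/7⌋ = $20,337. Book value $50,845.
Year 4: ⌊$50,845 × 200%/7⌋ = $14,527. Book value $36,318.
Year 5: ⌊$36,318 × 200%/7⌋ = $10,376. Book value $25,942.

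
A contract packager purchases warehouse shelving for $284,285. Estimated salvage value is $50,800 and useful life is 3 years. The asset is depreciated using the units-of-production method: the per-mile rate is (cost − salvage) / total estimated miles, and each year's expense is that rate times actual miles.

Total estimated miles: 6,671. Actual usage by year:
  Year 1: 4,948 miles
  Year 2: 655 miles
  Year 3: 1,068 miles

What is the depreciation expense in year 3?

Depreciable base = $284,285 − $50,800 = $233,485.
Rate = $233,485 / 6,671 miles = $35 per mile.
Year 1: 4,948 × $35 = $173,180. Book value $111,105.
Year 2: 655 × $35 = $22,925. Book value $88,180.
Year 3: 1,068 × $35 = $37,380. Book value $50,800.

$37,380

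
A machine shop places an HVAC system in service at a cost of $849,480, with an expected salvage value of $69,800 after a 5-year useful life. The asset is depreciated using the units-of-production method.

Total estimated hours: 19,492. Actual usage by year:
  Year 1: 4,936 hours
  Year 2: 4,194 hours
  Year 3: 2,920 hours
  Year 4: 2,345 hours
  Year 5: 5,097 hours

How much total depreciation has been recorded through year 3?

$482,000

Depreciable base = $849,480 − $69,800 = $779,680.
Rate = $779,680 / 19,492 hours = $40 per hour.
Year 1: 4,936 × $40 = $197,440. Book value $652,040.
Year 2: 4,194 × $40 = $167,760. Book value $484,280.
Year 3: 2,920 × $40 = $116,800. Book value $367,480.
Accumulated through year 3 = $849,480 − $367,480 = $482,000.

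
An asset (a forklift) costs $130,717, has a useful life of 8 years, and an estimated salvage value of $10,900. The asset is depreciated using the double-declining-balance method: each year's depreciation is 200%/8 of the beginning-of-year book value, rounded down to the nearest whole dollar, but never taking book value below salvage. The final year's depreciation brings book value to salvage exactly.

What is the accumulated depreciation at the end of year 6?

$107,451

Depreciable base = $130,717 − $10,900 = $119,817.
Year 1: ⌊$130,717 × 200%/8⌋ = $32,679. Book value $98,038.
Year 2: ⌊$98,038 × 200%/8⌋ = $24,509. Book value $73,529.
Year 3: ⌊$73,529 × 200%/8⌋ = $18,382. Book value $55,147.
Year 4: ⌊$55,147 × 200%/8⌋ = $13,786. Book value $41,361.
Year 5: ⌊$41,361 × 200%/8⌋ = $10,340. Book value $31,021.
Year 6: ⌊$31,021 × 200%/8⌋ = $7,755. Book value $23,266.
Accumulated through year 6 = $130,717 − $23,266 = $107,451.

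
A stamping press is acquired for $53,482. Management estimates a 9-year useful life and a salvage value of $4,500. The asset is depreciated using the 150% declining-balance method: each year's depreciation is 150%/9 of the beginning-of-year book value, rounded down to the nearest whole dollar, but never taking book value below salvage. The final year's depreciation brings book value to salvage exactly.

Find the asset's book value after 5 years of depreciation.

Depreciable base = $53,482 − $4,500 = $48,982.
Year 1: ⌊$53,482 × 150%/9⌋ = $8,913. Book value $44,569.
Year 2: ⌊$44,569 × 150%/9⌋ = $7,428. Book value $37,141.
Year 3: ⌊$37,141 × 150%/9⌋ = $6,190. Book value $30,951.
Year 4: ⌊$30,951 × 150%/9⌋ = $5,158. Book value $25,793.
Year 5: ⌊$25,793 × 150%/9⌋ = $4,298. Book value $21,495.

$21,495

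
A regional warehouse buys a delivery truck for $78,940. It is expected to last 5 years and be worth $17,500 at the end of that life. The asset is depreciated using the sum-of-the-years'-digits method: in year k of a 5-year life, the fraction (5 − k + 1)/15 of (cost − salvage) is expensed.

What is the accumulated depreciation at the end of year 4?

$57,344

Depreciable base = $78,940 − $17,500 = $61,440.
Sum of the years' digits = 5+4+3+2+1 = 15.
Year 1: $61,440 × 5/15 = $20,480. Book value $58,460.
Year 2: $61,440 × 4/15 = $16,384. Book value $42,076.
Year 3: $61,440 × 3/15 = $12,288. Book value $29,788.
Year 4: $61,440 × 2/15 = $8,192. Book value $21,596.
Accumulated through year 4 = $78,940 − $21,596 = $57,344.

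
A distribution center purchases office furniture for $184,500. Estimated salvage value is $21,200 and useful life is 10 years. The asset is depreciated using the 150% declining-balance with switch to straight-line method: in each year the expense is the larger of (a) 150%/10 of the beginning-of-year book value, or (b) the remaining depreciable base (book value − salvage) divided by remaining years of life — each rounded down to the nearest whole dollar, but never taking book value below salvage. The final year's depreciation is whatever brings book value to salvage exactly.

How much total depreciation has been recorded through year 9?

$151,203

Depreciable base = $184,500 − $21,200 = $163,300.
Year 1: DB = ⌊$184,500 × 150%/10⌋ = $27,675; SL = ⌊$163,300/10⌋ = $16,330 → take DB $27,675. Book value $156,825.
Year 2: DB = ⌊$156,825 × 150%/10⌋ = $23,523; SL = ⌊$135,625/9⌋ = $15,069 → take DB $23,523. Book value $133,302.
Year 3: DB = ⌊$133,302 × 150%/10⌋ = $19,995; SL = ⌊$112,102/8⌋ = $14,012 → take DB $19,995. Book value $113,307.
Year 4: DB = ⌊$113,307 × 150%/10⌋ = $16,996; SL = ⌊$92,107/7⌋ = $13,158 → take DB $16,996. Book value $96,311.
Year 5: DB = ⌊$96,311 × 150%/10⌋ = $14,446; SL = ⌊$75,111/6⌋ = $12,518 → take DB $14,446. Book value $81,865.
Year 6: DB = ⌊$81,865 × 150%/10⌋ = $12,279; SL = ⌊$60,665/5⌋ = $12,133 → take DB $12,279. Book value $69,586.
Year 7: DB = ⌊$69,586 × 150%/10⌋ = $10,437; SL = ⌊$48,386/4⌋ = $12,096 → take SL $12,096. Book value $57,490.
Year 8: DB = ⌊$57,490 × 150%/10⌋ = $8,623; SL = ⌊$36,290/3⌋ = $12,096 → take SL $12,096. Book value $45,394.
Year 9: DB = ⌊$45,394 × 150%/10⌋ = $6,809; SL = ⌊$24,194/2⌋ = $12,097 → take SL $12,097. Book value $33,297.
Accumulated through year 9 = $184,500 − $33,297 = $151,203.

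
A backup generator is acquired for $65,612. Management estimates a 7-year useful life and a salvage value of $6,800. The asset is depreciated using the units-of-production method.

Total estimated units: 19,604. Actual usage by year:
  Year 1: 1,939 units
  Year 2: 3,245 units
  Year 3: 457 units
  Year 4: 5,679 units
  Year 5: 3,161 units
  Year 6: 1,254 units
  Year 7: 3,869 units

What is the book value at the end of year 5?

$22,169

Depreciable base = $65,612 − $6,800 = $58,812.
Rate = $58,812 / 19,604 units = $3 per unit.
Year 1: 1,939 × $3 = $5,817. Book value $59,795.
Year 2: 3,245 × $3 = $9,735. Book value $50,060.
Year 3: 457 × $3 = $1,371. Book value $48,689.
Year 4: 5,679 × $3 = $17,037. Book value $31,652.
Year 5: 3,161 × $3 = $9,483. Book value $22,169.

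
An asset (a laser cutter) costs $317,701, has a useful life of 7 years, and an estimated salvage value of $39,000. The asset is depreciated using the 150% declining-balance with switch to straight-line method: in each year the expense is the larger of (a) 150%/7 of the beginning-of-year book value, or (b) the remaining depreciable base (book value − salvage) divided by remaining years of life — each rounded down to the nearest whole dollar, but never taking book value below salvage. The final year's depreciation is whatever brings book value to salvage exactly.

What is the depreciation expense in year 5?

$27,361

Depreciable base = $317,701 − $39,000 = $278,701.
Year 1: DB = ⌊$317,701 × 150%/7⌋ = $68,078; SL = ⌊$278,701/7⌋ = $39,814 → take DB $68,078. Book value $249,623.
Year 2: DB = ⌊$249,623 × 150%/7⌋ = $53,490; SL = ⌊$210,623/6⌋ = $35,103 → take DB $53,490. Book value $196,133.
Year 3: DB = ⌊$196,133 × 150%/7⌋ = $42,028; SL = ⌊$157,133/5⌋ = $31,426 → take DB $42,028. Book value $154,105.
Year 4: DB = ⌊$154,105 × 150%/7⌋ = $33,022; SL = ⌊$115,105/4⌋ = $28,776 → take DB $33,022. Book value $121,083.
Year 5: DB = ⌊$121,083 × 150%/7⌋ = $25,946; SL = ⌊$82,083/3⌋ = $27,361 → take SL $27,361. Book value $93,722.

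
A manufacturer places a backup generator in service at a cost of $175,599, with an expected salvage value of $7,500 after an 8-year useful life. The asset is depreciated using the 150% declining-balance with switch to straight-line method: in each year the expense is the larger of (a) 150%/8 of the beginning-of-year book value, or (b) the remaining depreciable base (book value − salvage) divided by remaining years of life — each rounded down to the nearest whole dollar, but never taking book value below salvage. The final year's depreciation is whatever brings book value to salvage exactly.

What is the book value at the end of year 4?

$76,529

Depreciable base = $175,599 − $7,500 = $168,099.
Year 1: DB = ⌊$175,599 × 150%/8⌋ = $32,924; SL = ⌊$168,099/8⌋ = $21,012 → take DB $32,924. Book value $142,675.
Year 2: DB = ⌊$142,675 × 150%/8⌋ = $26,751; SL = ⌊$135,175/7⌋ = $19,310 → take DB $26,751. Book value $115,924.
Year 3: DB = ⌊$115,924 × 150%/8⌋ = $21,735; SL = ⌊$108,424/6⌋ = $18,070 → take DB $21,735. Book value $94,189.
Year 4: DB = ⌊$94,189 × 150%/8⌋ = $17,660; SL = ⌊$86,689/5⌋ = $17,337 → take DB $17,660. Book value $76,529.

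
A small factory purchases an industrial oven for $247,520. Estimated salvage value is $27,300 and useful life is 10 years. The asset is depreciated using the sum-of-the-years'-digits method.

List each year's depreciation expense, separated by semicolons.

$40,040; $36,036; $32,032; $28,028; $24,024; $20,020; $16,016; $12,012; $8,008; $4,004

Depreciable base = $247,520 − $27,300 = $220,220.
Sum of the years' digits = 10+9+8+7+6+5+4+3+2+1 = 55.
Year 1: $220,220 × 10/55 = $40,040. Book value $207,480.
Year 2: $220,220 × 9/55 = $36,036. Book value $171,444.
Year 3: $220,220 × 8/55 = $32,032. Book value $139,412.
Year 4: $220,220 × 7/55 = $28,028. Book value $111,384.
Year 5: $220,220 × 6/55 = $24,024. Book value $87,360.
Year 6: $220,220 × 5/55 = $20,020. Book value $67,340.
Year 7: $220,220 × 4/55 = $16,016. Book value $51,324.
Year 8: $220,220 × 3/55 = $12,012. Book value $39,312.
Year 9: $220,220 × 2/55 = $8,008. Book value $31,304.
Year 10: $220,220 × 1/55 = $4,004. Book value $27,300.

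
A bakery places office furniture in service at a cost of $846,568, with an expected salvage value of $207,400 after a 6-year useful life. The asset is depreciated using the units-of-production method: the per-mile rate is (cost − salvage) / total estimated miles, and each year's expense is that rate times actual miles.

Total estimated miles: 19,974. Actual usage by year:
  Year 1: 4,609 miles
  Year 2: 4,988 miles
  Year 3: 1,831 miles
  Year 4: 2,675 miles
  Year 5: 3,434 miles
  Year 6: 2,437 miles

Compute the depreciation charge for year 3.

$58,592

Depreciable base = $846,568 − $207,400 = $639,168.
Rate = $639,168 / 19,974 miles = $32 per mile.
Year 1: 4,609 × $32 = $147,488. Book value $699,080.
Year 2: 4,988 × $32 = $159,616. Book value $539,464.
Year 3: 1,831 × $32 = $58,592. Book value $480,872.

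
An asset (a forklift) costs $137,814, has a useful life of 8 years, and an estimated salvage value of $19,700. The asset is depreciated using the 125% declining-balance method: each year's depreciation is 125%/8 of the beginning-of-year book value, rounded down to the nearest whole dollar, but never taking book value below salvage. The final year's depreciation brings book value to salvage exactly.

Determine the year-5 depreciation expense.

$10,913

Depreciable base = $137,814 − $19,700 = $118,114.
Year 1: ⌊$137,814 × 125%/8⌋ = $21,533. Book value $116,281.
Year 2: ⌊$116,281 × 125%/8⌋ = $18,168. Book value $98,113.
Year 3: ⌊$98,113 × 125%/8⌋ = $15,330. Book value $82,783.
Year 4: ⌊$82,783 × 125%/8⌋ = $12,934. Book value $69,849.
Year 5: ⌊$69,849 × 125%/8⌋ = $10,913. Book value $58,936.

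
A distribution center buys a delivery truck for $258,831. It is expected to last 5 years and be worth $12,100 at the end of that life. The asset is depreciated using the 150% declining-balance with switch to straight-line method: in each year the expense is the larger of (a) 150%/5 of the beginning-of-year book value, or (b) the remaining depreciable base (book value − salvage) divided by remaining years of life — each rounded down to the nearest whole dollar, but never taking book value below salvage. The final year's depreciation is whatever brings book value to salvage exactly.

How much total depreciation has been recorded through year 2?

Depreciable base = $258,831 − $12,100 = $246,731.
Year 1: DB = ⌊$258,831 × 150%/5⌋ = $77,649; SL = ⌊$246,731/5⌋ = $49,346 → take DB $77,649. Book value $181,182.
Year 2: DB = ⌊$181,182 × 150%/5⌋ = $54,354; SL = ⌊$169,082/4⌋ = $42,270 → take DB $54,354. Book value $126,828.
Accumulated through year 2 = $258,831 − $126,828 = $132,003.

$132,003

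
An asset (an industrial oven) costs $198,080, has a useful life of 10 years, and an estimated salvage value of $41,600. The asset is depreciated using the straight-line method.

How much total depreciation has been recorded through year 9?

$140,832

Depreciable base = $198,080 − $41,600 = $156,480.
Annual expense = $156,480 / 10 = $15,648.
End of year 1: book value $182,432.
End of year 2: book value $166,784.
End of year 3: book value $151,136.
End of year 4: book value $135,488.
End of year 5: book value $119,840.
End of year 6: book value $104,192.
End of year 7: book value $88,544.
End of year 8: book value $72,896.
End of year 9: book value $57,248.
Accumulated through year 9 = $198,080 − $57,248 = $140,832.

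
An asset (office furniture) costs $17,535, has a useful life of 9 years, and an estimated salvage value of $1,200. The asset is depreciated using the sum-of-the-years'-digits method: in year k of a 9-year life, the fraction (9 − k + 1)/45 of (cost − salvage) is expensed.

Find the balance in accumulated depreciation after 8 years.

Depreciable base = $17,535 − $1,200 = $16,335.
Sum of the years' digits = 9+8+7+6+5+4+3+2+1 = 45.
Year 1: $16,335 × 9/45 = $3,267. Book value $14,268.
Year 2: $16,335 × 8/45 = $2,904. Book value $11,364.
Year 3: $16,335 × 7/45 = $2,541. Book value $8,823.
Year 4: $16,335 × 6/45 = $2,178. Book value $6,645.
Year 5: $16,335 × 5/45 = $1,815. Book value $4,830.
Year 6: $16,335 × 4/45 = $1,452. Book value $3,378.
Year 7: $16,335 × 3/45 = $1,089. Book value $2,289.
Year 8: $16,335 × 2/45 = $726. Book value $1,563.
Accumulated through year 8 = $17,535 − $1,563 = $15,972.

$15,972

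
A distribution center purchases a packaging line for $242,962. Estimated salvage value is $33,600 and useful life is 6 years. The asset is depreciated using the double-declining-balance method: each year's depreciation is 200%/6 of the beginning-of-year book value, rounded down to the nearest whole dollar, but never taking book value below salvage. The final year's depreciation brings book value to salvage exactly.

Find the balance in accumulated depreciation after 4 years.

Depreciable base = $242,962 − $33,600 = $209,362.
Year 1: ⌊$242,962 × 200%/6⌋ = $80,987. Book value $161,975.
Year 2: ⌊$161,975 × 200%/6⌋ = $53,991. Book value $107,984.
Year 3: ⌊$107,984 × 200%/6⌋ = $35,994. Book value $71,990.
Year 4: ⌊$71,990 × 200%/6⌋ = $23,996. Book value $47,994.
Accumulated through year 4 = $242,962 − $47,994 = $194,968.

$194,968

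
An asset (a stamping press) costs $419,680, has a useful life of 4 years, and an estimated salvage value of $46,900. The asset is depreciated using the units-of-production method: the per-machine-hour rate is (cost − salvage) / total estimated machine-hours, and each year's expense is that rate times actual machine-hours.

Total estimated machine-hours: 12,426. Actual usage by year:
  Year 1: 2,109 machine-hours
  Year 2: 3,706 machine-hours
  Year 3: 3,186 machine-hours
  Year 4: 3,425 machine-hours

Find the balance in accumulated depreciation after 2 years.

$174,450

Depreciable base = $419,680 − $46,900 = $372,780.
Rate = $372,780 / 12,426 machine-hours = $30 per machine-hour.
Year 1: 2,109 × $30 = $63,270. Book value $356,410.
Year 2: 3,706 × $30 = $111,180. Book value $245,230.
Accumulated through year 2 = $419,680 − $245,230 = $174,450.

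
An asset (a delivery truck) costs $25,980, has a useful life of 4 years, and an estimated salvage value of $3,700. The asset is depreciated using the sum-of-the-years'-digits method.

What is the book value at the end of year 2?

$10,384

Depreciable base = $25,980 − $3,700 = $22,280.
Sum of the years' digits = 4+3+2+1 = 10.
Year 1: $22,280 × 4/10 = $8,912. Book value $17,068.
Year 2: $22,280 × 3/10 = $6,684. Book value $10,384.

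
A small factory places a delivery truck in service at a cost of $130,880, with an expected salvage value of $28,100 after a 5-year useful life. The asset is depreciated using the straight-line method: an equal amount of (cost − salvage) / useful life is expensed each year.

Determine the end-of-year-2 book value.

$89,768

Depreciable base = $130,880 − $28,100 = $102,780.
Annual expense = $102,780 / 5 = $20,556.
End of year 1: book value $110,324.
End of year 2: book value $89,768.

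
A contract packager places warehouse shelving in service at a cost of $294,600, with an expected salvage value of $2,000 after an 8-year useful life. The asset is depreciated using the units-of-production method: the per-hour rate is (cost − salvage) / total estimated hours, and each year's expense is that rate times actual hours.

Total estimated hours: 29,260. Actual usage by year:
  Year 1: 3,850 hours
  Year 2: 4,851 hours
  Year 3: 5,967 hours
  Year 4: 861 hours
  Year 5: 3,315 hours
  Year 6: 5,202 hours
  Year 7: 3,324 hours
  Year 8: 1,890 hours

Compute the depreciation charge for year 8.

Depreciable base = $294,600 − $2,000 = $292,600.
Rate = $292,600 / 29,260 hours = $10 per hour.
Year 1: 3,850 × $10 = $38,500. Book value $256,100.
Year 2: 4,851 × $10 = $48,510. Book value $207,590.
Year 3: 5,967 × $10 = $59,670. Book value $147,920.
Year 4: 861 × $10 = $8,610. Book value $139,310.
Year 5: 3,315 × $10 = $33,150. Book value $106,160.
Year 6: 5,202 × $10 = $52,020. Book value $54,140.
Year 7: 3,324 × $10 = $33,240. Book value $20,900.
Year 8: 1,890 × $10 = $18,900. Book value $2,000.

$18,900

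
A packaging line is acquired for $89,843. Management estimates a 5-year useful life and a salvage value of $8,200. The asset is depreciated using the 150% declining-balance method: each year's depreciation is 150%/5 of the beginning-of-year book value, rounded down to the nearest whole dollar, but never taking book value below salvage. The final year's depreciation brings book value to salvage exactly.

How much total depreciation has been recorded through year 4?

Depreciable base = $89,843 − $8,200 = $81,643.
Year 1: ⌊$89,843 × 150%/5⌋ = $26,952. Book value $62,891.
Year 2: ⌊$62,891 × 150%/5⌋ = $18,867. Book value $44,024.
Year 3: ⌊$44,024 × 150%/5⌋ = $13,207. Book value $30,817.
Year 4: ⌊$30,817 × 150%/5⌋ = $9,245. Book value $21,572.
Accumulated through year 4 = $89,843 − $21,572 = $68,271.

$68,271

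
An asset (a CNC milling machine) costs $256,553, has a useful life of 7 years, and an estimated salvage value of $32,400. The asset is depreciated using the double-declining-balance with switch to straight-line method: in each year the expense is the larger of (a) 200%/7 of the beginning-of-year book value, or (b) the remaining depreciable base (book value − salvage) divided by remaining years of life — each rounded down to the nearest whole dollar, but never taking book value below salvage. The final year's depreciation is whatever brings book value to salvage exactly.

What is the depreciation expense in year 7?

$1,674

Depreciable base = $256,553 − $32,400 = $224,153.
Year 1: DB = ⌊$256,553 × 200%/7⌋ = $73,300; SL = ⌊$224,153/7⌋ = $32,021 → take DB $73,300. Book value $183,253.
Year 2: DB = ⌊$183,253 × 200%/7⌋ = $52,358; SL = ⌊$150,853/6⌋ = $25,142 → take DB $52,358. Book value $130,895.
Year 3: DB = ⌊$130,895 × 200%/7⌋ = $37,398; SL = ⌊$98,495/5⌋ = $19,699 → take DB $37,398. Book value $93,497.
Year 4: DB = ⌊$93,497 × 200%/7⌋ = $26,713; SL = ⌊$61,097/4⌋ = $15,274 → take DB $26,713. Book value $66,784.
Year 5: DB = ⌊$66,784 × 200%/7⌋ = $19,081; SL = ⌊$34,384/3⌋ = $11,461 → take DB $19,081. Book value $47,703.
Year 6: DB = ⌊$47,703 × 200%/7⌋ = $13,629; SL = ⌊$15,303/2⌋ = $7,651 → take DB $13,629. Book value $34,074.
Year 7 (final): $34,074 − $32,400 = $1,674. Book value $32,400.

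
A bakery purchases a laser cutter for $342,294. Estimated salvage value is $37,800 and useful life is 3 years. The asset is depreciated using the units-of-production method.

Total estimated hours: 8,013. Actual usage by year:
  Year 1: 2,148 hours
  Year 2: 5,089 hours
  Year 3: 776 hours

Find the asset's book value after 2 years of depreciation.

$67,288

Depreciable base = $342,294 − $37,800 = $304,494.
Rate = $304,494 / 8,013 hours = $38 per hour.
Year 1: 2,148 × $38 = $81,624. Book value $260,670.
Year 2: 5,089 × $38 = $193,382. Book value $67,288.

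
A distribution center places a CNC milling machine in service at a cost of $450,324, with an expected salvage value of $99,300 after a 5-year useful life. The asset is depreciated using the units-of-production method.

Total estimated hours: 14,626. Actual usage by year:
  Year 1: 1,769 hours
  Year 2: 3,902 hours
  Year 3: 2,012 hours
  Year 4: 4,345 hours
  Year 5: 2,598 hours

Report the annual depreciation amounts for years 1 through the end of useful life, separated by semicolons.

$42,456; $93,648; $48,288; $104,280; $62,352

Depreciable base = $450,324 − $99,300 = $351,024.
Rate = $351,024 / 14,626 hours = $24 per hour.
Year 1: 1,769 × $24 = $42,456. Book value $407,868.
Year 2: 3,902 × $24 = $93,648. Book value $314,220.
Year 3: 2,012 × $24 = $48,288. Book value $265,932.
Year 4: 4,345 × $24 = $104,280. Book value $161,652.
Year 5: 2,598 × $24 = $62,352. Book value $99,300.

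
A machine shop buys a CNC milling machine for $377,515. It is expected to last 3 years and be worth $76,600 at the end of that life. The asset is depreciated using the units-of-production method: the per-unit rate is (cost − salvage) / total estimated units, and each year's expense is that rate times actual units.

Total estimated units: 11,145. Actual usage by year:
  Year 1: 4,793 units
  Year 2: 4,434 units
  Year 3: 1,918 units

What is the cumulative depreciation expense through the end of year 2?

Depreciable base = $377,515 − $76,600 = $300,915.
Rate = $300,915 / 11,145 units = $27 per unit.
Year 1: 4,793 × $27 = $129,411. Book value $248,104.
Year 2: 4,434 × $27 = $119,718. Book value $128,386.
Accumulated through year 2 = $377,515 − $128,386 = $249,129.

$249,129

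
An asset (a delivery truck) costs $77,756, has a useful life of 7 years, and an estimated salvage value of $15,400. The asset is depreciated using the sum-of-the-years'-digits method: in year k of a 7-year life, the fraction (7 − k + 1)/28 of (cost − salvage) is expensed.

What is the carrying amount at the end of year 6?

Depreciable base = $77,756 − $15,400 = $62,356.
Sum of the years' digits = 7+6+5+4+3+2+1 = 28.
Year 1: $62,356 × 7/28 = $15,589. Book value $62,167.
Year 2: $62,356 × 6/28 = $13,362. Book value $48,805.
Year 3: $62,356 × 5/28 = $11,135. Book value $37,670.
Year 4: $62,356 × 4/28 = $8,908. Book value $28,762.
Year 5: $62,356 × 3/28 = $6,681. Book value $22,081.
Year 6: $62,356 × 2/28 = $4,454. Book value $17,627.

$17,627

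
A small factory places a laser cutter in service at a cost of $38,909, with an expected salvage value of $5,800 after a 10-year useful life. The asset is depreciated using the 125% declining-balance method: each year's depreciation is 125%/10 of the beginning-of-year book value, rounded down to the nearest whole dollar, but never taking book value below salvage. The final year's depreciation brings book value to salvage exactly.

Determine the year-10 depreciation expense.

$5,901

Depreciable base = $38,909 − $5,800 = $33,109.
Year 1: ⌊$38,909 × 125%/10⌋ = $4,863. Book value $34,046.
Year 2: ⌊$34,046 × 125%/10⌋ = $4,255. Book value $29,791.
Year 3: ⌊$29,791 × 125%/10⌋ = $3,723. Book value $26,068.
Year 4: ⌊$26,068 × 125%/10⌋ = $3,258. Book value $22,810.
Year 5: ⌊$22,810 × 125%/10⌋ = $2,851. Book value $19,959.
Year 6: ⌊$19,959 × 125%/10⌋ = $2,494. Book value $17,465.
Year 7: ⌊$17,465 × 125%/10⌋ = $2,183. Book value $15,282.
Year 8: ⌊$15,282 × 125%/10⌋ = $1,910. Book value $13,372.
Year 9: ⌊$13,372 × 125%/10⌋ = $1,671. Book value $11,701.
Year 10 (final): $11,701 − $5,800 = $5,901. Book value $5,800.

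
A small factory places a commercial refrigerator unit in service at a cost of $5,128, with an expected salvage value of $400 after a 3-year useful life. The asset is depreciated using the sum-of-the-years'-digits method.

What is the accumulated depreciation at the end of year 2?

Depreciable base = $5,128 − $400 = $4,728.
Sum of the years' digits = 3+2+1 = 6.
Year 1: $4,728 × 3/6 = $2,364. Book value $2,764.
Year 2: $4,728 × 2/6 = $1,576. Book value $1,188.
Accumulated through year 2 = $5,128 − $1,188 = $3,940.

$3,940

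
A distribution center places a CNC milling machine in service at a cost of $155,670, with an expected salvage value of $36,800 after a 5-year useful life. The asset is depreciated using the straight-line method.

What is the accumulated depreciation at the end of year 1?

$23,774

Depreciable base = $155,670 − $36,800 = $118,870.
Annual expense = $118,870 / 5 = $23,774.
End of year 1: book value $131,896.
Accumulated through year 1 = $155,670 − $131,896 = $23,774.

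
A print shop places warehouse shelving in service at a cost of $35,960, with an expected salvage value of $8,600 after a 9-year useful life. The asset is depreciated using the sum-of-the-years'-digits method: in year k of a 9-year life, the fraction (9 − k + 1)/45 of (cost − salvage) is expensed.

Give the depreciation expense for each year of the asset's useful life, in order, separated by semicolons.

$5,472; $4,864; $4,256; $3,648; $3,040; $2,432; $1,824; $1,216; $608

Depreciable base = $35,960 − $8,600 = $27,360.
Sum of the years' digits = 9+8+7+6+5+4+3+2+1 = 45.
Year 1: $27,360 × 9/45 = $5,472. Book value $30,488.
Year 2: $27,360 × 8/45 = $4,864. Book value $25,624.
Year 3: $27,360 × 7/45 = $4,256. Book value $21,368.
Year 4: $27,360 × 6/45 = $3,648. Book value $17,720.
Year 5: $27,360 × 5/45 = $3,040. Book value $14,680.
Year 6: $27,360 × 4/45 = $2,432. Book value $12,248.
Year 7: $27,360 × 3/45 = $1,824. Book value $10,424.
Year 8: $27,360 × 2/45 = $1,216. Book value $9,208.
Year 9: $27,360 × 1/45 = $608. Book value $8,600.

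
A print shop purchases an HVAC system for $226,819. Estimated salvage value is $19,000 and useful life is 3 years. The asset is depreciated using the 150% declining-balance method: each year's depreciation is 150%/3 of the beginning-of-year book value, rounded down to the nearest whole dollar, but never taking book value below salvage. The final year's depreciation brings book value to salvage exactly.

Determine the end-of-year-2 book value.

$56,705

Depreciable base = $226,819 − $19,000 = $207,819.
Year 1: ⌊$226,819 × 150%/3⌋ = $113,409. Book value $113,410.
Year 2: ⌊$113,410 × 150%/3⌋ = $56,705. Book value $56,705.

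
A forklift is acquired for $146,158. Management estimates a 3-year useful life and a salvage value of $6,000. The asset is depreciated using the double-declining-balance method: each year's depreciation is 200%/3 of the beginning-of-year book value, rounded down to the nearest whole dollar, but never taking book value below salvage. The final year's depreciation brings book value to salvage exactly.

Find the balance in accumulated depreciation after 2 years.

Depreciable base = $146,158 − $6,000 = $140,158.
Year 1: ⌊$146,158 × 200%/3⌋ = $97,438. Book value $48,720.
Year 2: ⌊$48,720 × 200%/3⌋ = $32,480. Book value $16,240.
Accumulated through year 2 = $146,158 − $16,240 = $129,918.

$129,918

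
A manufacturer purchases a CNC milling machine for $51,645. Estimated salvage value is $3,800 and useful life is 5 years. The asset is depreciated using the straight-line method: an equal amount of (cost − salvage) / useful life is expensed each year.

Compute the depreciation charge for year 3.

Depreciable base = $51,645 − $3,800 = $47,845.
Annual expense = $47,845 / 5 = $9,569.

$9,569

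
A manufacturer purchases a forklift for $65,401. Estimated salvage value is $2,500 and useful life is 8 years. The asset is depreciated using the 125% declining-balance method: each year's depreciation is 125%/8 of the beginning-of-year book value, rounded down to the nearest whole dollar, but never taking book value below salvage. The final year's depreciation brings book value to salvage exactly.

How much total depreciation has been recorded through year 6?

$41,802

Depreciable base = $65,401 − $2,500 = $62,901.
Year 1: ⌊$65,401 × 125%/8⌋ = $10,218. Book value $55,183.
Year 2: ⌊$55,183 × 125%/8⌋ = $8,622. Book value $46,561.
Year 3: ⌊$46,561 × 125%/8⌋ = $7,275. Book value $39,286.
Year 4: ⌊$39,286 × 125%/8⌋ = $6,138. Book value $33,148.
Year 5: ⌊$33,148 × 125%/8⌋ = $5,179. Book value $27,969.
Year 6: ⌊$27,969 × 125%/8⌋ = $4,370. Book value $23,599.
Accumulated through year 6 = $65,401 − $23,599 = $41,802.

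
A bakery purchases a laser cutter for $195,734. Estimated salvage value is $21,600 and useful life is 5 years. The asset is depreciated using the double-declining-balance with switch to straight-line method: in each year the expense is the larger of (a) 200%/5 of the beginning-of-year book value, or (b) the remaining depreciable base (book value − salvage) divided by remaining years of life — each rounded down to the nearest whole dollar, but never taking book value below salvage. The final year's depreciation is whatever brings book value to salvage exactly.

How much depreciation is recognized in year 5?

Depreciable base = $195,734 − $21,600 = $174,134.
Year 1: DB = ⌊$195,734 × 200%/5⌋ = $78,293; SL = ⌊$174,134/5⌋ = $34,826 → take DB $78,293. Book value $117,441.
Year 2: DB = ⌊$117,441 × 200%/5⌋ = $46,976; SL = ⌊$95,841/4⌋ = $23,960 → take DB $46,976. Book value $70,465.
Year 3: DB = ⌊$70,465 × 200%/5⌋ = $28,186; SL = ⌊$48,865/3⌋ = $16,288 → take DB $28,186. Book value $42,279.
Year 4: DB = ⌊$42,279 × 200%/5⌋ = $16,911; SL = ⌊$20,679/2⌋ = $10,339 → take DB $16,911. Book value $25,368.
Year 5 (final): $25,368 − $21,600 = $3,768. Book value $21,600.

$3,768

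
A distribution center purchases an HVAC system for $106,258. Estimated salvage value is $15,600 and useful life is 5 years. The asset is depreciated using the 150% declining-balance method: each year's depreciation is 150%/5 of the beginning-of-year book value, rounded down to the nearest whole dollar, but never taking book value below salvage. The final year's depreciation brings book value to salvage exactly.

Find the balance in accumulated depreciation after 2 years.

Depreciable base = $106,258 − $15,600 = $90,658.
Year 1: ⌊$106,258 × 150%/5⌋ = $31,877. Book value $74,381.
Year 2: ⌊$74,381 × 150%/5⌋ = $22,314. Book value $52,067.
Accumulated through year 2 = $106,258 − $52,067 = $54,191.

$54,191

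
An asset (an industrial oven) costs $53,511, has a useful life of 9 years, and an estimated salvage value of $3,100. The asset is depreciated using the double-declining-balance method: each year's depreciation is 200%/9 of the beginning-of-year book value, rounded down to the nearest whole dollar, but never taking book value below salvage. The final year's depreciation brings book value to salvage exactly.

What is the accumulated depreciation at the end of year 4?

Depreciable base = $53,511 − $3,100 = $50,411.
Year 1: ⌊$53,511 × 200%/9⌋ = $11,891. Book value $41,620.
Year 2: ⌊$41,620 × 200%/9⌋ = $9,248. Book value $32,372.
Year 3: ⌊$32,372 × 200%/9⌋ = $7,193. Book value $25,179.
Year 4: ⌊$25,179 × 200%/9⌋ = $5,595. Book value $19,584.
Accumulated through year 4 = $53,511 − $19,584 = $33,927.

$33,927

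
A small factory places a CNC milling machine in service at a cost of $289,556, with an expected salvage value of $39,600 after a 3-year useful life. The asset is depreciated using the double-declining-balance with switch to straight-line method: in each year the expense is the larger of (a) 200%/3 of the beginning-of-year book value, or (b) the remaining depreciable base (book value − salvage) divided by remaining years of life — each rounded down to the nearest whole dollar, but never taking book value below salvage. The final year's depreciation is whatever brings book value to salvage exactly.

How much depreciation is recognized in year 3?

Depreciable base = $289,556 − $39,600 = $249,956.
Year 1: DB = ⌊$289,556 × 200%/3⌋ = $193,037; SL = ⌊$249,956/3⌋ = $83,318 → take DB $193,037. Book value $96,519.
Year 2: DB = ⌊$96,519 × 200%/3⌋ = $64,346; SL = ⌊$56,919/2⌋ = $28,459 → take DB $64,346, capped at $56,919. Book value $39,600.
Year 3 (final): $39,600 − $39,600 = $0. Book value $39,600.

$0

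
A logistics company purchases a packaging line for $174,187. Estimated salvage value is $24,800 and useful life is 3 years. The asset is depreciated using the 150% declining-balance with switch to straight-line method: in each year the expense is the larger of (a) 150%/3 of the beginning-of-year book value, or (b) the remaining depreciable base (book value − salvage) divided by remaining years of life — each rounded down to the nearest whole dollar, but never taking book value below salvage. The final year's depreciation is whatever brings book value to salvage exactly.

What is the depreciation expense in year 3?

$18,747

Depreciable base = $174,187 − $24,800 = $149,387.
Year 1: DB = ⌊$174,187 × 150%/3⌋ = $87,093; SL = ⌊$149,387/3⌋ = $49,795 → take DB $87,093. Book value $87,094.
Year 2: DB = ⌊$87,094 × 150%/3⌋ = $43,547; SL = ⌊$62,294/2⌋ = $31,147 → take DB $43,547. Book value $43,547.
Year 3 (final): $43,547 − $24,800 = $18,747. Book value $24,800.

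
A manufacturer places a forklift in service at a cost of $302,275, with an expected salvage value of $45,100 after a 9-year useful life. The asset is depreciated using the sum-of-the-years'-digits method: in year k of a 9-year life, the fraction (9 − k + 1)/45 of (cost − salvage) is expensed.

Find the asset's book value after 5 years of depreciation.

Depreciable base = $302,275 − $45,100 = $257,175.
Sum of the years' digits = 9+8+7+6+5+4+3+2+1 = 45.
Year 1: $257,175 × 9/45 = $51,435. Book value $250,840.
Year 2: $257,175 × 8/45 = $45,720. Book value $205,120.
Year 3: $257,175 × 7/45 = $40,005. Book value $165,115.
Year 4: $257,175 × 6/45 = $34,290. Book value $130,825.
Year 5: $257,175 × 5/45 = $28,575. Book value $102,250.

$102,250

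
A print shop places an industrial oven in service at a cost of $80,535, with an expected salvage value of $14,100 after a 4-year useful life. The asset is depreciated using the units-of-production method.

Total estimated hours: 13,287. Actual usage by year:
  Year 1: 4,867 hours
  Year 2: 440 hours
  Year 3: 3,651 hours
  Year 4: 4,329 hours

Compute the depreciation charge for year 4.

$21,645

Depreciable base = $80,535 − $14,100 = $66,435.
Rate = $66,435 / 13,287 hours = $5 per hour.
Year 1: 4,867 × $5 = $24,335. Book value $56,200.
Year 2: 440 × $5 = $2,200. Book value $54,000.
Year 3: 3,651 × $5 = $18,255. Book value $35,745.
Year 4: 4,329 × $5 = $21,645. Book value $14,100.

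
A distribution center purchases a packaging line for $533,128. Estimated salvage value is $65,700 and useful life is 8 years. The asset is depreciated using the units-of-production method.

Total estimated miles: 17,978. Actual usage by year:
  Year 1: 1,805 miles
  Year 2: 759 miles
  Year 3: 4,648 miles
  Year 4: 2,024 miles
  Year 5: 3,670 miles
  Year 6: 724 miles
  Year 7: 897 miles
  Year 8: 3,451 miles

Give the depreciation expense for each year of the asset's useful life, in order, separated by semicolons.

Depreciable base = $533,128 − $65,700 = $467,428.
Rate = $467,428 / 17,978 miles = $26 per mile.
Year 1: 1,805 × $26 = $46,930. Book value $486,198.
Year 2: 759 × $26 = $19,734. Book value $466,464.
Year 3: 4,648 × $26 = $120,848. Book value $345,616.
Year 4: 2,024 × $26 = $52,624. Book value $292,992.
Year 5: 3,670 × $26 = $95,420. Book value $197,572.
Year 6: 724 × $26 = $18,824. Book value $178,748.
Year 7: 897 × $26 = $23,322. Book value $155,426.
Year 8: 3,451 × $26 = $89,726. Book value $65,700.

$46,930; $19,734; $120,848; $52,624; $95,420; $18,824; $23,322; $89,726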